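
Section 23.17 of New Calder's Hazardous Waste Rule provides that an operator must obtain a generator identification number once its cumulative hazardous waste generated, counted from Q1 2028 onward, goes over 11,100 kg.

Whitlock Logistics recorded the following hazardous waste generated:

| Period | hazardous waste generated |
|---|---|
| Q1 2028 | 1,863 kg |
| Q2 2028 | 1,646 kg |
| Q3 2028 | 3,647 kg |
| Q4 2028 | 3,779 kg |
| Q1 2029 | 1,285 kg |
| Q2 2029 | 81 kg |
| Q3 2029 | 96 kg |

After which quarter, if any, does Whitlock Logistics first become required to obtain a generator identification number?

Q1 2029

Through Q1 2028: 1,863 kg
Through Q2 2028: 3,509 kg
Through Q3 2028: 7,156 kg
Through Q4 2028: 10,935 kg
Through Q1 2029: 12,220 kg ← exceeds threshold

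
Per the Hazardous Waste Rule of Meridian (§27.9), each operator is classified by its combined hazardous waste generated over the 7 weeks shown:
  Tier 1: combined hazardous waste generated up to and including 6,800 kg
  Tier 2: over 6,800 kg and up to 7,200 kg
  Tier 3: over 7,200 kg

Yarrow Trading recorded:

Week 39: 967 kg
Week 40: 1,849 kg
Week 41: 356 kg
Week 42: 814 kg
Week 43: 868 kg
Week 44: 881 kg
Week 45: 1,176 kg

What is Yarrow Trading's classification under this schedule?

Combined hazardous waste generated: 967 kg + 1,849 kg + 356 kg + 814 kg + 868 kg + 881 kg + 1,176 kg = 6,911 kg.
6,800 kg < 6,911 kg ≤ 7,200 kg, so Tier 2 applies.

Tier 2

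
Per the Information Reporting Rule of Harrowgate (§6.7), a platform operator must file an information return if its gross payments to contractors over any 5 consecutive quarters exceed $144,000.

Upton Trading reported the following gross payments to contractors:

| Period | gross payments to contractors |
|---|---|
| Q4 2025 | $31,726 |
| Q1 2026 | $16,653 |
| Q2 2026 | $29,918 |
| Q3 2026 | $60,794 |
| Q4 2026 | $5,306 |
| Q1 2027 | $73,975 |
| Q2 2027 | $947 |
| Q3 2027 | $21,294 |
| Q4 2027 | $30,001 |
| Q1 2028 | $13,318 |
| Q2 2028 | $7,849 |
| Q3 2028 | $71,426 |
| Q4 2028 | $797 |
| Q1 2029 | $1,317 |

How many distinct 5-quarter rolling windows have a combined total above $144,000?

4

Q4 2025–Q4 2026: $31,726 + $16,653 + $29,918 + $60,794 + $5,306 = $144,397 (over)
Q1 2026–Q1 2027: $16,653 + $29,918 + $60,794 + $5,306 + $73,975 = $186,646 (over)
Q2 2026–Q2 2027: $29,918 + $60,794 + $5,306 + $73,975 + $947 = $170,940 (over)
Q3 2026–Q3 2027: $60,794 + $5,306 + $73,975 + $947 + $21,294 = $162,316 (over)
Q4 2026–Q4 2027: $5,306 + $73,975 + $947 + $21,294 + $30,001 = $131,523 (under)
Q1 2027–Q1 2028: $73,975 + $947 + $21,294 + $30,001 + $13,318 = $139,535 (under)
Q2 2027–Q2 2028: $947 + $21,294 + $30,001 + $13,318 + $7,849 = $73,409 (under)
Q3 2027–Q3 2028: $21,294 + $30,001 + $13,318 + $7,849 + $71,426 = $143,888 (under)
Q4 2027–Q4 2028: $30,001 + $13,318 + $7,849 + $71,426 + $797 = $123,391 (under)
Q1 2028–Q1 2029: $13,318 + $7,849 + $71,426 + $797 + $1,317 = $94,707 (under)
4 windows exceed the threshold.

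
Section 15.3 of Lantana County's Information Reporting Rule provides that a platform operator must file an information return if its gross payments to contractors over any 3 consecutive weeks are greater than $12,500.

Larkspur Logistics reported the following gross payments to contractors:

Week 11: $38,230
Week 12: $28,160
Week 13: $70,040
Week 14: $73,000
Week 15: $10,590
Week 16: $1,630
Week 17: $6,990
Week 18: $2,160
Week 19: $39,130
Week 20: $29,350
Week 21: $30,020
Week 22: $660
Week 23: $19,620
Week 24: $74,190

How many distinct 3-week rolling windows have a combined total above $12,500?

11

Week 11–Week 13: $38,230 + $28,160 + $70,040 = $136,430 (over)
Week 12–Week 14: $28,160 + $70,040 + $73,000 = $171,200 (over)
Week 13–Week 15: $70,040 + $73,000 + $10,590 = $153,630 (over)
Week 14–Week 16: $73,000 + $10,590 + $1,630 = $85,220 (over)
Week 15–Week 17: $10,590 + $1,630 + $6,990 = $19,210 (over)
Week 16–Week 18: $1,630 + $6,990 + $2,160 = $10,780 (under)
Week 17–Week 19: $6,990 + $2,160 + $39,130 = $48,280 (over)
Week 18–Week 20: $2,160 + $39,130 + $29,350 = $70,640 (over)
Week 19–Week 21: $39,130 + $29,350 + $30,020 = $98,500 (over)
Week 20–Week 22: $29,350 + $30,020 + $660 = $60,030 (over)
Week 21–Week 23: $30,020 + $660 + $19,620 = $50,300 (over)
Week 22–Week 24: $660 + $19,620 + $74,190 = $94,470 (over)
11 windows exceed the threshold.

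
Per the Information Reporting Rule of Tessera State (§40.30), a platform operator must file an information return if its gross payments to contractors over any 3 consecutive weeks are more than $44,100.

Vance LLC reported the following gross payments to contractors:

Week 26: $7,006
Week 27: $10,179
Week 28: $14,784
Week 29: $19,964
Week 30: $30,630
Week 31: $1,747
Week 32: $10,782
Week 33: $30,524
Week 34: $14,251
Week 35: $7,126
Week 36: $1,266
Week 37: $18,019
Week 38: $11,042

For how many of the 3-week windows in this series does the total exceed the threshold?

5

Week 26–Week 28: $7,006 + $10,179 + $14,784 = $31,969 (under)
Week 27–Week 29: $10,179 + $14,784 + $19,964 = $44,927 (over)
Week 28–Week 30: $14,784 + $19,964 + $30,630 = $65,378 (over)
Week 29–Week 31: $19,964 + $30,630 + $1,747 = $52,341 (over)
Week 30–Week 32: $30,630 + $1,747 + $10,782 = $43,159 (under)
Week 31–Week 33: $1,747 + $10,782 + $30,524 = $43,053 (under)
Week 32–Week 34: $10,782 + $30,524 + $14,251 = $55,557 (over)
Week 33–Week 35: $30,524 + $14,251 + $7,126 = $51,901 (over)
Week 34–Week 36: $14,251 + $7,126 + $1,266 = $22,643 (under)
Week 35–Week 37: $7,126 + $1,266 + $18,019 = $26,411 (under)
Week 36–Week 38: $1,266 + $18,019 + $11,042 = $30,327 (under)
5 windows exceed the threshold.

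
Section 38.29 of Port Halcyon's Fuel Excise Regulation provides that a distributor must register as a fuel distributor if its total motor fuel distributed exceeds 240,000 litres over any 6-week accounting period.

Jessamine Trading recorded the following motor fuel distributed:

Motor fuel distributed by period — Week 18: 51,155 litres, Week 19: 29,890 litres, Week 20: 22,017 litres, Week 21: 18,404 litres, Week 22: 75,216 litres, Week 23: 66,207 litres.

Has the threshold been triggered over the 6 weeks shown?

Yes

Total motor fuel distributed: 51,155 litres + 29,890 litres + 22,017 litres + 18,404 litres + 75,216 litres + 66,207 litres = 262,889 litres.
262,889 litres > 240,000 litres, so the threshold is exceeded.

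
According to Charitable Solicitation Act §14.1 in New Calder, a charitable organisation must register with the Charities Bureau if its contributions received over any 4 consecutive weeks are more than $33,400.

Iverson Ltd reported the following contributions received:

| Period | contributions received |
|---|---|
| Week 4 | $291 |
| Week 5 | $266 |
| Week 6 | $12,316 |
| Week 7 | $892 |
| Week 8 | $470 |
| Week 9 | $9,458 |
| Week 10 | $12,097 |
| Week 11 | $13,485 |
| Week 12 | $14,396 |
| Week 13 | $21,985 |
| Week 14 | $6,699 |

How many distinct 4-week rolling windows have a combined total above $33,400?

4

Week 4–Week 7: $291 + $266 + $12,316 + $892 = $13,765 (under)
Week 5–Week 8: $266 + $12,316 + $892 + $470 = $13,944 (under)
Week 6–Week 9: $12,316 + $892 + $470 + $9,458 = $23,136 (under)
Week 7–Week 10: $892 + $470 + $9,458 + $12,097 = $22,917 (under)
Week 8–Week 11: $470 + $9,458 + $12,097 + $13,485 = $35,510 (over)
Week 9–Week 12: $9,458 + $12,097 + $13,485 + $14,396 = $49,436 (over)
Week 10–Week 13: $12,097 + $13,485 + $14,396 + $21,985 = $61,963 (over)
Week 11–Week 14: $13,485 + $14,396 + $21,985 + $6,699 = $56,565 (over)
4 windows exceed the threshold.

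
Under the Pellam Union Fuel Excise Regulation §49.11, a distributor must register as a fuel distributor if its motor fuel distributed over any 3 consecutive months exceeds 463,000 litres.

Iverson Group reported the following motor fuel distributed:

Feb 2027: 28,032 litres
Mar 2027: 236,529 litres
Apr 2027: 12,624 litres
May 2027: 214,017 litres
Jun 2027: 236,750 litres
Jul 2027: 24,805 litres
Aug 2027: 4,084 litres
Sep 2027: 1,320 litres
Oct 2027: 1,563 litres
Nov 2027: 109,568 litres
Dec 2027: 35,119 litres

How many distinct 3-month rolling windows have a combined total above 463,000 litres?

Feb 2027–Apr 2027: 28,032 litres + 236,529 litres + 12,624 litres = 277,185 litres (under)
Mar 2027–May 2027: 236,529 litres + 12,624 litres + 214,017 litres = 463,170 litres (over)
Apr 2027–Jun 2027: 12,624 litres + 214,017 litres + 236,750 litres = 463,391 litres (over)
May 2027–Jul 2027: 214,017 litres + 236,750 litres + 24,805 litres = 475,572 litres (over)
Jun 2027–Aug 2027: 236,750 litres + 24,805 litres + 4,084 litres = 265,639 litres (under)
Jul 2027–Sep 2027: 24,805 litres + 4,084 litres + 1,320 litres = 30,209 litres (under)
Aug 2027–Oct 2027: 4,084 litres + 1,320 litres + 1,563 litres = 6,967 litres (under)
Sep 2027–Nov 2027: 1,320 litres + 1,563 litres + 109,568 litres = 112,451 litres (under)
Oct 2027–Dec 2027: 1,563 litres + 109,568 litres + 35,119 litres = 146,250 litres (under)
3 windows exceed the threshold.

3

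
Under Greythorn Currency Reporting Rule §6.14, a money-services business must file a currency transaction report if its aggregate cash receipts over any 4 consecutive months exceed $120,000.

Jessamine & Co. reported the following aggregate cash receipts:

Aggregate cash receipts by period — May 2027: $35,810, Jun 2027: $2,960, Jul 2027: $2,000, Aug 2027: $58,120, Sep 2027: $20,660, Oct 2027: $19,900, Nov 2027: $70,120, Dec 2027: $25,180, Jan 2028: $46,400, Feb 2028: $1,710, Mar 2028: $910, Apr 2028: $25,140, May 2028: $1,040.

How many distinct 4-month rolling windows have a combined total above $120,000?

May 2027–Aug 2027: $35,810 + $2,960 + $2,000 + $58,120 = $98,890 (under)
Jun 2027–Sep 2027: $2,960 + $2,000 + $58,120 + $20,660 = $83,740 (under)
Jul 2027–Oct 2027: $2,000 + $58,120 + $20,660 + $19,900 = $100,680 (under)
Aug 2027–Nov 2027: $58,120 + $20,660 + $19,900 + $70,120 = $168,800 (over)
Sep 2027–Dec 2027: $20,660 + $19,900 + $70,120 + $25,180 = $135,860 (over)
Oct 2027–Jan 2028: $19,900 + $70,120 + $25,180 + $46,400 = $161,600 (over)
Nov 2027–Feb 2028: $70,120 + $25,180 + $46,400 + $1,710 = $143,410 (over)
Dec 2027–Mar 2028: $25,180 + $46,400 + $1,710 + $910 = $74,200 (under)
Jan 2028–Apr 2028: $46,400 + $1,710 + $910 + $25,140 = $74,160 (under)
Feb 2028–May 2028: $1,710 + $910 + $25,140 + $1,040 = $28,800 (under)
4 windows exceed the threshold.

4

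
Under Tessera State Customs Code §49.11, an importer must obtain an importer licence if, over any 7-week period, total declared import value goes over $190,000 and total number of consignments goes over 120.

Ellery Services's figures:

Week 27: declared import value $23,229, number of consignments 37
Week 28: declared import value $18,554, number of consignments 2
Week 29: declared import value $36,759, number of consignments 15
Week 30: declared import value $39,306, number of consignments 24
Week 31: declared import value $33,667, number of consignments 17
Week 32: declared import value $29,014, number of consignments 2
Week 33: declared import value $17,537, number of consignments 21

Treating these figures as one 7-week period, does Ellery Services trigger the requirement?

No

Total declared import value: $23,229 + $18,554 + $36,759 + $39,306 + $33,667 + $29,014 + $17,537 = $198,066 (> $190,000).
Total number of consignments: 37 + 2 + 15 + 24 + 17 + 2 + 21 = 118 (≤ 120).
The test is 'and': the rule requires both, and at least one is not exceeded.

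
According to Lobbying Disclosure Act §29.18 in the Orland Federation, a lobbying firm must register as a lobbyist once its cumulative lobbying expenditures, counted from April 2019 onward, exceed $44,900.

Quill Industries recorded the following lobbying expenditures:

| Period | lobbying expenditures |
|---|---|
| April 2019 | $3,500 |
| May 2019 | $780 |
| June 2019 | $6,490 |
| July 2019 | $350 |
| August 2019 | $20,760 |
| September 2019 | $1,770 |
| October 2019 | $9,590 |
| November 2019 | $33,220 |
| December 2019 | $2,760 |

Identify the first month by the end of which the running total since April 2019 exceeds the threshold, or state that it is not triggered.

November 2019

Through April 2019: $3,500
Through May 2019: $4,280
Through June 2019: $10,770
Through July 2019: $11,120
Through August 2019: $31,880
Through September 2019: $33,650
Through October 2019: $43,240
Through November 2019: $76,460 ← exceeds threshold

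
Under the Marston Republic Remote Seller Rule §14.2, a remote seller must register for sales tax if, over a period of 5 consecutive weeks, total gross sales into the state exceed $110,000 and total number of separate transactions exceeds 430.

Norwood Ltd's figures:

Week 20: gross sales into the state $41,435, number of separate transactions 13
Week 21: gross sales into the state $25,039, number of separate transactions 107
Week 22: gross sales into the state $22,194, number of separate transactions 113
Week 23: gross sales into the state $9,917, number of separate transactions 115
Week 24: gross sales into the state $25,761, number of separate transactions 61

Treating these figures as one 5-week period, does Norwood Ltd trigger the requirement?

Total gross sales into the state: $41,435 + $25,039 + $22,194 + $9,917 + $25,761 = $124,346 (> $110,000).
Total number of separate transactions: 13 + 107 + 113 + 115 + 61 = 409 (≤ 430).
The test is 'and': the rule requires both, and at least one is not exceeded.

No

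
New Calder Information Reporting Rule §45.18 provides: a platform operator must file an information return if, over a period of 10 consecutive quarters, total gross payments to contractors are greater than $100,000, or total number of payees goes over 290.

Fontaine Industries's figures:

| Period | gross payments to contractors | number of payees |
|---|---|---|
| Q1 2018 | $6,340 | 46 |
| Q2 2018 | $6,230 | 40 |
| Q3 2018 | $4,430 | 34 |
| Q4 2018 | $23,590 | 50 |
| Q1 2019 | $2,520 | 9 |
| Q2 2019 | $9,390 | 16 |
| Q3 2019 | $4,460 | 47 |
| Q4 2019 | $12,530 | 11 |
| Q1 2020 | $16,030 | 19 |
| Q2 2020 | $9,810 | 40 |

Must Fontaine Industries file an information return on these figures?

Total gross payments to contractors: $6,340 + $6,230 + $4,430 + $23,590 + $2,520 + $9,390 + $4,460 + $12,530 + $16,030 + $9,810 = $95,330 (≤ $100,000).
Total number of payees: 46 + 40 + 34 + 50 + 9 + 16 + 47 + 11 + 19 + 40 = 312 (> 290).
The test is 'or': at least one threshold is exceeded.

Yes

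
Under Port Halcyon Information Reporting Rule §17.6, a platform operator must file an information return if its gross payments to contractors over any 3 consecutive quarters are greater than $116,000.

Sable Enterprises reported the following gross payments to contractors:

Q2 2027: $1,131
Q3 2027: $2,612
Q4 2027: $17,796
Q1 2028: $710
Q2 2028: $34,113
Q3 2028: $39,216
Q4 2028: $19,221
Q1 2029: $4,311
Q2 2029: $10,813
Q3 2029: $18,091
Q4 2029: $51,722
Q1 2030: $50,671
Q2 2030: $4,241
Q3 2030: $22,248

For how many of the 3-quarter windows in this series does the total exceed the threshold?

Q2 2027–Q4 2027: $1,131 + $2,612 + $17,796 = $21,539 (under)
Q3 2027–Q1 2028: $2,612 + $17,796 + $710 = $21,118 (under)
Q4 2027–Q2 2028: $17,796 + $710 + $34,113 = $52,619 (under)
Q1 2028–Q3 2028: $710 + $34,113 + $39,216 = $74,039 (under)
Q2 2028–Q4 2028: $34,113 + $39,216 + $19,221 = $92,550 (under)
Q3 2028–Q1 2029: $39,216 + $19,221 + $4,311 = $62,748 (under)
Q4 2028–Q2 2029: $19,221 + $4,311 + $10,813 = $34,345 (under)
Q1 2029–Q3 2029: $4,311 + $10,813 + $18,091 = $33,215 (under)
Q2 2029–Q4 2029: $10,813 + $18,091 + $51,722 = $80,626 (under)
Q3 2029–Q1 2030: $18,091 + $51,722 + $50,671 = $120,484 (over)
Q4 2029–Q2 2030: $51,722 + $50,671 + $4,241 = $106,634 (under)
Q1 2030–Q3 2030: $50,671 + $4,241 + $22,248 = $77,160 (under)
1 window exceeds the threshold.

1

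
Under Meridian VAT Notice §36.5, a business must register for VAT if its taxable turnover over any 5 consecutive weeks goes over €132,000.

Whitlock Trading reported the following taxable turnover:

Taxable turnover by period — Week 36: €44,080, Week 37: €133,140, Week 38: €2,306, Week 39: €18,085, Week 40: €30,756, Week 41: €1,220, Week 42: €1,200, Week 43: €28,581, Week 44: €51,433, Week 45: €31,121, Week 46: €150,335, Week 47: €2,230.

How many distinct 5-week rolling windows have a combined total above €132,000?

4

Week 36–Week 40: €44,080 + €133,140 + €2,306 + €18,085 + €30,756 = €228,367 (over)
Week 37–Week 41: €133,140 + €2,306 + €18,085 + €30,756 + €1,220 = €185,507 (over)
Week 38–Week 42: €2,306 + €18,085 + €30,756 + €1,220 + €1,200 = €53,567 (under)
Week 39–Week 43: €18,085 + €30,756 + €1,220 + €1,200 + €28,581 = €79,842 (under)
Week 40–Week 44: €30,756 + €1,220 + €1,200 + €28,581 + €51,433 = €113,190 (under)
Week 41–Week 45: €1,220 + €1,200 + €28,581 + €51,433 + €31,121 = €113,555 (under)
Week 42–Week 46: €1,200 + €28,581 + €51,433 + €31,121 + €150,335 = €262,670 (over)
Week 43–Week 47: €28,581 + €51,433 + €31,121 + €150,335 + €2,230 = €263,700 (over)
4 windows exceed the threshold.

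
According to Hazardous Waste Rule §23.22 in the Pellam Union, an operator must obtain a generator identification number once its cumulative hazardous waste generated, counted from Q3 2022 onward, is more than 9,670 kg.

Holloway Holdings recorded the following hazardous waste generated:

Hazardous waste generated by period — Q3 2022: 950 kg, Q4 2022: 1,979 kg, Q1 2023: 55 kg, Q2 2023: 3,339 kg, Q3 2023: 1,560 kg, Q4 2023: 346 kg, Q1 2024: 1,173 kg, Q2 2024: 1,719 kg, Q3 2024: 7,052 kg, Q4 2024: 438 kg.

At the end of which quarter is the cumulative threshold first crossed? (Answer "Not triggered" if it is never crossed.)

Q2 2024

Through Q3 2022: 950 kg
Through Q4 2022: 2,929 kg
Through Q1 2023: 2,984 kg
Through Q2 2023: 6,323 kg
Through Q3 2023: 7,883 kg
Through Q4 2023: 8,229 kg
Through Q1 2024: 9,402 kg
Through Q2 2024: 11,121 kg ← exceeds threshold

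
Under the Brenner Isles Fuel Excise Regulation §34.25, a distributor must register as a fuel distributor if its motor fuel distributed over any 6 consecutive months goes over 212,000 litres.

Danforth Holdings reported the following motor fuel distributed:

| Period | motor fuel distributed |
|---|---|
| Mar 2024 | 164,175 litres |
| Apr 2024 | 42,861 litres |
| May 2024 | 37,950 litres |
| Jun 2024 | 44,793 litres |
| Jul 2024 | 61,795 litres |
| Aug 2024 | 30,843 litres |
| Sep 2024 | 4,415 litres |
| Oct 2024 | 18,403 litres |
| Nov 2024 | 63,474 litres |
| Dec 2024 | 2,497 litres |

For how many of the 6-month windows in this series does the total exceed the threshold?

Mar 2024–Aug 2024: 164,175 litres + 42,861 litres + 37,950 litres + 44,793 litres + 61,795 litres + 30,843 litres = 382,417 litres (over)
Apr 2024–Sep 2024: 42,861 litres + 37,950 litres + 44,793 litres + 61,795 litres + 30,843 litres + 4,415 litres = 222,657 litres (over)
May 2024–Oct 2024: 37,950 litres + 44,793 litres + 61,795 litres + 30,843 litres + 4,415 litres + 18,403 litres = 198,199 litres (under)
Jun 2024–Nov 2024: 44,793 litres + 61,795 litres + 30,843 litres + 4,415 litres + 18,403 litres + 63,474 litres = 223,723 litres (over)
Jul 2024–Dec 2024: 61,795 litres + 30,843 litres + 4,415 litres + 18,403 litres + 63,474 litres + 2,497 litres = 181,427 litres (under)
3 windows exceed the threshold.

3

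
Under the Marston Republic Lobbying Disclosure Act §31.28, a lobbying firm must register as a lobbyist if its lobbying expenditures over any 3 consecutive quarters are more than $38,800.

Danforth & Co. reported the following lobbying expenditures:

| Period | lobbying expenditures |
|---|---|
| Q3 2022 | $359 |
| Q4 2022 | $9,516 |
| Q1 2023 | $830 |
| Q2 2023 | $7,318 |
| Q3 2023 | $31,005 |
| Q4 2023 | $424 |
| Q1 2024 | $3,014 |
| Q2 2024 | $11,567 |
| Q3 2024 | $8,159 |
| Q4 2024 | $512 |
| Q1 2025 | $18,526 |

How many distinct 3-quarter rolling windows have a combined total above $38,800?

1

Q3 2022–Q1 2023: $359 + $9,516 + $830 = $10,705 (under)
Q4 2022–Q2 2023: $9,516 + $830 + $7,318 = $17,664 (under)
Q1 2023–Q3 2023: $830 + $7,318 + $31,005 = $39,153 (over)
Q2 2023–Q4 2023: $7,318 + $31,005 + $424 = $38,747 (under)
Q3 2023–Q1 2024: $31,005 + $424 + $3,014 = $34,443 (under)
Q4 2023–Q2 2024: $424 + $3,014 + $11,567 = $15,005 (under)
Q1 2024–Q3 2024: $3,014 + $11,567 + $8,159 = $22,740 (under)
Q2 2024–Q4 2024: $11,567 + $8,159 + $512 = $20,238 (under)
Q3 2024–Q1 2025: $8,159 + $512 + $18,526 = $27,197 (under)
1 window exceeds the threshold.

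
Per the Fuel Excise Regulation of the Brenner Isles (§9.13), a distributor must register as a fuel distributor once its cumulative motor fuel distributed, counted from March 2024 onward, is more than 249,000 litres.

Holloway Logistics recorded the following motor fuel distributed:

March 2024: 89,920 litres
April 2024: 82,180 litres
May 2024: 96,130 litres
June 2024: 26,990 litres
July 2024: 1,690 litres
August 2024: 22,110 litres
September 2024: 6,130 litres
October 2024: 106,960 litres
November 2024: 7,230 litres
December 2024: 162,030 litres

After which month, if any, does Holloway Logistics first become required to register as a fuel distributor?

May 2024

Through March 2024: 89,920 litres
Through April 2024: 172,100 litres
Through May 2024: 268,230 litres ← exceeds threshold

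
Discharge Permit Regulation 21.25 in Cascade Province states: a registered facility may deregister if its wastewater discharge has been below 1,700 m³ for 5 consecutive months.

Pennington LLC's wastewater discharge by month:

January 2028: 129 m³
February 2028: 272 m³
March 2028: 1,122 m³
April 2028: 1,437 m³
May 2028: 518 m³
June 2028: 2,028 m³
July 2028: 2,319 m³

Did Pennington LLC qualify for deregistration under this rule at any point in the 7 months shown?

Months below 1,700 m³: January 2028, February 2028, March 2028, April 2028, May 2028.
Longest run of consecutive months below the threshold: 5.
5 ≥ 5, so Pennington LLC became eligible.

Yes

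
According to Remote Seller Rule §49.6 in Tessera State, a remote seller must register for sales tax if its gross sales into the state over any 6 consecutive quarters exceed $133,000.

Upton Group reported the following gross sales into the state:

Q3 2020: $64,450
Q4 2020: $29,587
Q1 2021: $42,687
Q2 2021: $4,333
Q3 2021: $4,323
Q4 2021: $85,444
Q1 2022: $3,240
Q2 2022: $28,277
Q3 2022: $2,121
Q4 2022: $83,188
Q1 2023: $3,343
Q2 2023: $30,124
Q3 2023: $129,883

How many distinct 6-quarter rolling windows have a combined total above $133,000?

Q3 2020–Q4 2021: $64,450 + $29,587 + $42,687 + $4,333 + $4,323 + $85,444 = $230,824 (over)
Q4 2020–Q1 2022: $29,587 + $42,687 + $4,333 + $4,323 + $85,444 + $3,240 = $169,614 (over)
Q1 2021–Q2 2022: $42,687 + $4,333 + $4,323 + $85,444 + $3,240 + $28,277 = $168,304 (over)
Q2 2021–Q3 2022: $4,333 + $4,323 + $85,444 + $3,240 + $28,277 + $2,121 = $127,738 (under)
Q3 2021–Q4 2022: $4,323 + $85,444 + $3,240 + $28,277 + $2,121 + $83,188 = $206,593 (over)
Q4 2021–Q1 2023: $85,444 + $3,240 + $28,277 + $2,121 + $83,188 + $3,343 = $205,613 (over)
Q1 2022–Q2 2023: $3,240 + $28,277 + $2,121 + $83,188 + $3,343 + $30,124 = $150,293 (over)
Q2 2022–Q3 2023: $28,277 + $2,121 + $83,188 + $3,343 + $30,124 + $129,883 = $276,936 (over)
7 windows exceed the threshold.

7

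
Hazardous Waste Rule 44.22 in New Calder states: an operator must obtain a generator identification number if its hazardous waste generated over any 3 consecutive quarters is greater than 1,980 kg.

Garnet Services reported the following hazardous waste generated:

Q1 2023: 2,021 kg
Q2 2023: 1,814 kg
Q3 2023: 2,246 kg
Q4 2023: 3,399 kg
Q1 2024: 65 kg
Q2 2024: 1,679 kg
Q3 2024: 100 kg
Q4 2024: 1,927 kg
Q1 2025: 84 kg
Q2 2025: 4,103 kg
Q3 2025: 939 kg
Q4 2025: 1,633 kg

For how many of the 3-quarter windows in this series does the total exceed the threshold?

9

Q1 2023–Q3 2023: 2,021 kg + 1,814 kg + 2,246 kg = 6,081 kg (over)
Q2 2023–Q4 2023: 1,814 kg + 2,246 kg + 3,399 kg = 7,459 kg (over)
Q3 2023–Q1 2024: 2,246 kg + 3,399 kg + 65 kg = 5,710 kg (over)
Q4 2023–Q2 2024: 3,399 kg + 65 kg + 1,679 kg = 5,143 kg (over)
Q1 2024–Q3 2024: 65 kg + 1,679 kg + 100 kg = 1,844 kg (under)
Q2 2024–Q4 2024: 1,679 kg + 100 kg + 1,927 kg = 3,706 kg (over)
Q3 2024–Q1 2025: 100 kg + 1,927 kg + 84 kg = 2,111 kg (over)
Q4 2024–Q2 2025: 1,927 kg + 84 kg + 4,103 kg = 6,114 kg (over)
Q1 2025–Q3 2025: 84 kg + 4,103 kg + 939 kg = 5,126 kg (over)
Q2 2025–Q4 2025: 4,103 kg + 939 kg + 1,633 kg = 6,675 kg (over)
9 windows exceed the threshold.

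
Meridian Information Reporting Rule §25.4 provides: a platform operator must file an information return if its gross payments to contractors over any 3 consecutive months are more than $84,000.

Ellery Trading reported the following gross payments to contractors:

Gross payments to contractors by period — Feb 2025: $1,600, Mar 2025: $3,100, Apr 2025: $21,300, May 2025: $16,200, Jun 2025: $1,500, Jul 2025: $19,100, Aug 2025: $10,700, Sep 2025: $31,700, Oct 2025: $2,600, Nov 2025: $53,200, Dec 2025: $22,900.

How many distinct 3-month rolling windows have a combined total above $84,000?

1

Feb 2025–Apr 2025: $1,600 + $3,100 + $21,300 = $26,000 (under)
Mar 2025–May 2025: $3,100 + $21,300 + $16,200 = $40,600 (under)
Apr 2025–Jun 2025: $21,300 + $16,200 + $1,500 = $39,000 (under)
May 2025–Jul 2025: $16,200 + $1,500 + $19,100 = $36,800 (under)
Jun 2025–Aug 2025: $1,500 + $19,100 + $10,700 = $31,300 (under)
Jul 2025–Sep 2025: $19,100 + $10,700 + $31,700 = $61,500 (under)
Aug 2025–Oct 2025: $10,700 + $31,700 + $2,600 = $45,000 (under)
Sep 2025–Nov 2025: $31,700 + $2,600 + $53,200 = $87,500 (over)
Oct 2025–Dec 2025: $2,600 + $53,200 + $22,900 = $78,700 (under)
1 window exceeds the threshold.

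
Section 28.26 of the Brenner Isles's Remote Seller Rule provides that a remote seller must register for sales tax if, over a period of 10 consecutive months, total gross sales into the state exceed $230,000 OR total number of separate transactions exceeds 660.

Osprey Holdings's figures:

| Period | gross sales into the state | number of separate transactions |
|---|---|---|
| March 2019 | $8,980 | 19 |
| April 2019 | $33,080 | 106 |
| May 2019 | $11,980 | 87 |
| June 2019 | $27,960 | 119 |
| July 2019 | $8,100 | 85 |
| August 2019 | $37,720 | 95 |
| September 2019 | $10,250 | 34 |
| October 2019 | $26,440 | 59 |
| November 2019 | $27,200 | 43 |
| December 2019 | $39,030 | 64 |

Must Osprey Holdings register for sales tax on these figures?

Total gross sales into the state: $8,980 + $33,080 + $11,980 + $27,960 + $8,100 + $37,720 + $10,250 + $26,440 + $27,200 + $39,030 = $230,740 (> $230,000).
Total number of separate transactions: 19 + 106 + 87 + 119 + 85 + 95 + 34 + 59 + 43 + 64 = 711 (> 660).
The test is 'or': at least one threshold is exceeded.

Yes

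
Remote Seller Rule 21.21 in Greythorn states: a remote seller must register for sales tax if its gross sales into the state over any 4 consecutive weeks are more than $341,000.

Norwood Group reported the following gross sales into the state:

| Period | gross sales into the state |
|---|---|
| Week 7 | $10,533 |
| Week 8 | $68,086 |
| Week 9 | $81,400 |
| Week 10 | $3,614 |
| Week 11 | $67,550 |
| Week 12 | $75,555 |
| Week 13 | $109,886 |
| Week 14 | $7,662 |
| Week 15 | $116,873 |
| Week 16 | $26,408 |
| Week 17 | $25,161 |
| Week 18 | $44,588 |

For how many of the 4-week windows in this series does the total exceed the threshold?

Week 7–Week 10: $10,533 + $68,086 + $81,400 + $3,614 = $163,633 (under)
Week 8–Week 11: $68,086 + $81,400 + $3,614 + $67,550 = $220,650 (under)
Week 9–Week 12: $81,400 + $3,614 + $67,550 + $75,555 = $228,119 (under)
Week 10–Week 13: $3,614 + $67,550 + $75,555 + $109,886 = $256,605 (under)
Week 11–Week 14: $67,550 + $75,555 + $109,886 + $7,662 = $260,653 (under)
Week 12–Week 15: $75,555 + $109,886 + $7,662 + $116,873 = $309,976 (under)
Week 13–Week 16: $109,886 + $7,662 + $116,873 + $26,408 = $260,829 (under)
Week 14–Week 17: $7,662 + $116,873 + $26,408 + $25,161 = $176,104 (under)
Week 15–Week 18: $116,873 + $26,408 + $25,161 + $44,588 = $213,030 (under)
0 windows exceed the threshold.

0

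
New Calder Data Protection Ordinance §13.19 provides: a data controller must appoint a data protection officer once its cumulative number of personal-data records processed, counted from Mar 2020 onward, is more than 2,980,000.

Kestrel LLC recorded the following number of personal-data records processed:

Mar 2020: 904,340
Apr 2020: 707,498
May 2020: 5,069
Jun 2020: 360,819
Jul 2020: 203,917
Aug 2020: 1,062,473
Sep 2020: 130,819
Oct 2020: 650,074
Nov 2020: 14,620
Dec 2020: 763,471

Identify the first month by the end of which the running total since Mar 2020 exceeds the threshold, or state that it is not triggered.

Aug 2020

Through Mar 2020: 904,340
Through Apr 2020: 1,611,838
Through May 2020: 1,616,907
Through Jun 2020: 1,977,726
Through Jul 2020: 2,181,643
Through Aug 2020: 3,244,116 ← exceeds threshold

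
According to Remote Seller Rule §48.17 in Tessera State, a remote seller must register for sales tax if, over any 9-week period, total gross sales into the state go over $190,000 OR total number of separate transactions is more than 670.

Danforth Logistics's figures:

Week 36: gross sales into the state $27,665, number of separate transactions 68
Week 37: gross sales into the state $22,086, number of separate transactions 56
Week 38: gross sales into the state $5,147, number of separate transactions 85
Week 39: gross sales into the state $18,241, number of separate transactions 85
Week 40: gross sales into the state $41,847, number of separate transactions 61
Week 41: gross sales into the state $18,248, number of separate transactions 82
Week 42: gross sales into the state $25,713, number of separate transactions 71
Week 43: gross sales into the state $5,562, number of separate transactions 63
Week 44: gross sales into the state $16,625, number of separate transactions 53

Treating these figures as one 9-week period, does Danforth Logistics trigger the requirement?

Total gross sales into the state: $27,665 + $22,086 + $5,147 + $18,241 + $41,847 + $18,248 + $25,713 + $5,562 + $16,625 = $181,134 (≤ $190,000).
Total number of separate transactions: 68 + 56 + 85 + 85 + 61 + 82 + 71 + 63 + 53 = 624 (≤ 670).
The test is 'or': neither threshold is exceeded.

No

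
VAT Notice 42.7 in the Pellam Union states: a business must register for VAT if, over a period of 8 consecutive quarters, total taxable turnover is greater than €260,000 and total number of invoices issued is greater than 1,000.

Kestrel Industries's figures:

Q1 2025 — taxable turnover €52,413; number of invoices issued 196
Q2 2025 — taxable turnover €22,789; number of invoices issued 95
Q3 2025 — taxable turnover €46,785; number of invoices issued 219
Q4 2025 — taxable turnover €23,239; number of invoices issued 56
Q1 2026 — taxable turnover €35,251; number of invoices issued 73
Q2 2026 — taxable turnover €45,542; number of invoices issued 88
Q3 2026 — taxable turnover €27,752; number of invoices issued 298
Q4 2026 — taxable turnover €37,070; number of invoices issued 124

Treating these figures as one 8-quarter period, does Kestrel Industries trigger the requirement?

Total taxable turnover: €52,413 + €22,789 + €46,785 + €23,239 + €35,251 + €45,542 + €27,752 + €37,070 = €290,841 (> €260,000).
Total number of invoices issued: 196 + 95 + 219 + 56 + 73 + 88 + 298 + 124 = 1,149 (> 1,000).
The test is 'and': both thresholds are exceeded.

Yes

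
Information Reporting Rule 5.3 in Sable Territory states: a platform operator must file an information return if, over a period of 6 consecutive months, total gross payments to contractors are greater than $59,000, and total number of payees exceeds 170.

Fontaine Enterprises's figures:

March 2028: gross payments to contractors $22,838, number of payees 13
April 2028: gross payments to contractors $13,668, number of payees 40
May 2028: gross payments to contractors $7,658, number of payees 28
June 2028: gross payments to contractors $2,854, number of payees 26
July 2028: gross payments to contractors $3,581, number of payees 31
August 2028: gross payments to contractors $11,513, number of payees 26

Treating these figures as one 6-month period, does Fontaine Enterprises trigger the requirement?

No

Total gross payments to contractors: $22,838 + $13,668 + $7,658 + $2,854 + $3,581 + $11,513 = $62,112 (> $59,000).
Total number of payees: 13 + 40 + 28 + 26 + 31 + 26 = 164 (≤ 170).
The test is 'and': the rule requires both, and at least one is not exceeded.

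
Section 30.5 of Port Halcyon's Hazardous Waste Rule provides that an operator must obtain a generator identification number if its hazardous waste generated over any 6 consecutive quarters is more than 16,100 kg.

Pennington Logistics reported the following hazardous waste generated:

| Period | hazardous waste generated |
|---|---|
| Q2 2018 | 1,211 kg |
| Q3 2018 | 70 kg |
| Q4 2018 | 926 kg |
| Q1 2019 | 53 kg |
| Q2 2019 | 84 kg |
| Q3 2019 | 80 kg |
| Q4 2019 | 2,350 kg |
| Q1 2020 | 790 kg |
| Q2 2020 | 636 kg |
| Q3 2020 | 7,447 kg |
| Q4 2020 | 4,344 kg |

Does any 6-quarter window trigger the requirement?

No

Q2 2018–Q3 2019: 1,211 kg + 70 kg + 926 kg + 53 kg + 84 kg + 80 kg = 2,424 kg (under)
Q3 2018–Q4 2019: 70 kg + 926 kg + 53 kg + 84 kg + 80 kg + 2,350 kg = 3,563 kg (under)
Q4 2018–Q1 2020: 926 kg + 53 kg + 84 kg + 80 kg + 2,350 kg + 790 kg = 4,283 kg (under)
Q1 2019–Q2 2020: 53 kg + 84 kg + 80 kg + 2,350 kg + 790 kg + 636 kg = 3,993 kg (under)
Q2 2019–Q3 2020: 84 kg + 80 kg + 2,350 kg + 790 kg + 636 kg + 7,447 kg = 11,387 kg (under)
Q3 2019–Q4 2020: 80 kg + 2,350 kg + 790 kg + 636 kg + 7,447 kg + 4,344 kg = 15,647 kg (under)
No window exceeds 16,100 kg.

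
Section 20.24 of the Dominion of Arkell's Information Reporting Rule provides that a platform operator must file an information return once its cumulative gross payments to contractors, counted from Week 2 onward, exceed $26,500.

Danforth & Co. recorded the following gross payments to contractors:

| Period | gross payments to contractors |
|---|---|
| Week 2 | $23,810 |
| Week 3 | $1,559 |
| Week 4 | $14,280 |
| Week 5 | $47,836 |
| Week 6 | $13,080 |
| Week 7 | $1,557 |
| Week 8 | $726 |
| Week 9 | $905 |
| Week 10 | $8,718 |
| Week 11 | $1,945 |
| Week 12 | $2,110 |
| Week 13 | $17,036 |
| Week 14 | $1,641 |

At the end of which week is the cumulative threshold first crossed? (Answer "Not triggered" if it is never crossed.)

Through Week 2: $23,810
Through Week 3: $25,369
Through Week 4: $39,649 ← exceeds threshold

Week 4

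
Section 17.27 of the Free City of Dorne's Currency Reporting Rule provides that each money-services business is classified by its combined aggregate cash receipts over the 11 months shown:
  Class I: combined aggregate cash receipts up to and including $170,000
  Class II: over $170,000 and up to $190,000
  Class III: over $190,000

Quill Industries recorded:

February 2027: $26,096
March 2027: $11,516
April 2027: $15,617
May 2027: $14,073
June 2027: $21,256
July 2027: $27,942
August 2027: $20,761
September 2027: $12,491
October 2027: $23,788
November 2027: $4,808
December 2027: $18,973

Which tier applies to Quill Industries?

Class III

Combined aggregate cash receipts: $26,096 + $11,516 + $15,617 + $14,073 + $21,256 + $27,942 + $20,761 + $12,491 + $23,788 + $4,808 + $18,973 = $197,321.
$197,321 > $190,000, so Class III applies.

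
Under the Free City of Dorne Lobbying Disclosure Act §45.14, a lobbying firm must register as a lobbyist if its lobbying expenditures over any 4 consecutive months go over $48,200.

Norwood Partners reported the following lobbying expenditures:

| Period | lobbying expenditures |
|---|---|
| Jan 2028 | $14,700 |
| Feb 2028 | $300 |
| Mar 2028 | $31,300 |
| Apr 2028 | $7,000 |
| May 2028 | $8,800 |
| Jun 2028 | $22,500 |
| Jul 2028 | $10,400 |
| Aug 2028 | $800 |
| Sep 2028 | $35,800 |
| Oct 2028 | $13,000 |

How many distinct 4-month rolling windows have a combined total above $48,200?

Jan 2028–Apr 2028: $14,700 + $300 + $31,300 + $7,000 = $53,300 (over)
Feb 2028–May 2028: $300 + $31,300 + $7,000 + $8,800 = $47,400 (under)
Mar 2028–Jun 2028: $31,300 + $7,000 + $8,800 + $22,500 = $69,600 (over)
Apr 2028–Jul 2028: $7,000 + $8,800 + $22,500 + $10,400 = $48,700 (over)
May 2028–Aug 2028: $8,800 + $22,500 + $10,400 + $800 = $42,500 (under)
Jun 2028–Sep 2028: $22,500 + $10,400 + $800 + $35,800 = $69,500 (over)
Jul 2028–Oct 2028: $10,400 + $800 + $35,800 + $13,000 = $60,000 (over)
5 windows exceed the threshold.

5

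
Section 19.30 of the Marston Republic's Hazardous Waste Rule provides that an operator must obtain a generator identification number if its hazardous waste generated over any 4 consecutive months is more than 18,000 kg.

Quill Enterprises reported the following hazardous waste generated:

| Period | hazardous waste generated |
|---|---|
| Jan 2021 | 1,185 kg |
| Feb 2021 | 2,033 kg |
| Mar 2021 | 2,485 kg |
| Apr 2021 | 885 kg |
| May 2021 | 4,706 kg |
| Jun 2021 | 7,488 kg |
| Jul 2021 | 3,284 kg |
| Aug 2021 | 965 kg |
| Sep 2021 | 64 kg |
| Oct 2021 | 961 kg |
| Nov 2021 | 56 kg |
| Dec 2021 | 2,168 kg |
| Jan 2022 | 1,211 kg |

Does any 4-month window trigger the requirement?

Jan 2021–Apr 2021: 1,185 kg + 2,033 kg + 2,485 kg + 885 kg = 6,588 kg (under)
Feb 2021–May 2021: 2,033 kg + 2,485 kg + 885 kg + 4,706 kg = 10,109 kg (under)
Mar 2021–Jun 2021: 2,485 kg + 885 kg + 4,706 kg + 7,488 kg = 15,564 kg (under)
Apr 2021–Jul 2021: 885 kg + 4,706 kg + 7,488 kg + 3,284 kg = 16,363 kg (under)
May 2021–Aug 2021: 4,706 kg + 7,488 kg + 3,284 kg + 965 kg = 16,443 kg (under)
Jun 2021–Sep 2021: 7,488 kg + 3,284 kg + 965 kg + 64 kg = 11,801 kg (under)
Jul 2021–Oct 2021: 3,284 kg + 965 kg + 64 kg + 961 kg = 5,274 kg (under)
Aug 2021–Nov 2021: 965 kg + 64 kg + 961 kg + 56 kg = 2,046 kg (under)
Sep 2021–Dec 2021: 64 kg + 961 kg + 56 kg + 2,168 kg = 3,249 kg (under)
Oct 2021–Jan 2022: 961 kg + 56 kg + 2,168 kg + 1,211 kg = 4,396 kg (under)
No window exceeds 18,000 kg.

No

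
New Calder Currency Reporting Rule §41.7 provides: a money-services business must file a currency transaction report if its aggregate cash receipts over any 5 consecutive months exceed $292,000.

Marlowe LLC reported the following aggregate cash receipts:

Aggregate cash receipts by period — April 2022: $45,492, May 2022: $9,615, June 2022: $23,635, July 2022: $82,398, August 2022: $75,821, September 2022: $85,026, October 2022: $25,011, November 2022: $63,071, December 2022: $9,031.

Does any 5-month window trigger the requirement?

Yes

April 2022–August 2022: $45,492 + $9,615 + $23,635 + $82,398 + $75,821 = $236,961 (under)
May 2022–September 2022: $9,615 + $23,635 + $82,398 + $75,821 + $85,026 = $276,495 (under)
June 2022–October 2022: $23,635 + $82,398 + $75,821 + $85,026 + $25,011 = $291,891 (under)
July 2022–November 2022: $82,398 + $75,821 + $85,026 + $25,011 + $63,071 = $331,327 (over)
August 2022–December 2022: $75,821 + $85,026 + $25,011 + $63,071 + $9,031 = $257,960 (under)
At least one window exceeds $292,000.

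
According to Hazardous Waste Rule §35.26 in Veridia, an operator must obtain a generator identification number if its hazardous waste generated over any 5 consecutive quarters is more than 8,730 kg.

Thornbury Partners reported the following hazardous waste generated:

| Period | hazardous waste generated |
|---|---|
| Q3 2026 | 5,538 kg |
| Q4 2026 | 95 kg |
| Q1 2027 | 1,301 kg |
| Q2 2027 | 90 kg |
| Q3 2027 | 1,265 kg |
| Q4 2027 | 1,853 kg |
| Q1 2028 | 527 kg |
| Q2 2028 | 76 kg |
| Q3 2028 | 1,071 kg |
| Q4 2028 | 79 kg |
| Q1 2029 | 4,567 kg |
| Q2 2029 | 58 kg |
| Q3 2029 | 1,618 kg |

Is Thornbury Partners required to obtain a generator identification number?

No

Q3 2026–Q3 2027: 5,538 kg + 95 kg + 1,301 kg + 90 kg + 1,265 kg = 8,289 kg (under)
Q4 2026–Q4 2027: 95 kg + 1,301 kg + 90 kg + 1,265 kg + 1,853 kg = 4,604 kg (under)
Q1 2027–Q1 2028: 1,301 kg + 90 kg + 1,265 kg + 1,853 kg + 527 kg = 5,036 kg (under)
Q2 2027–Q2 2028: 90 kg + 1,265 kg + 1,853 kg + 527 kg + 76 kg = 3,811 kg (under)
Q3 2027–Q3 2028: 1,265 kg + 1,853 kg + 527 kg + 76 kg + 1,071 kg = 4,792 kg (under)
Q4 2027–Q4 2028: 1,853 kg + 527 kg + 76 kg + 1,071 kg + 79 kg = 3,606 kg (under)
Q1 2028–Q1 2029: 527 kg + 76 kg + 1,071 kg + 79 kg + 4,567 kg = 6,320 kg (under)
Q2 2028–Q2 2029: 76 kg + 1,071 kg + 79 kg + 4,567 kg + 58 kg = 5,851 kg (under)
Q3 2028–Q3 2029: 1,071 kg + 79 kg + 4,567 kg + 58 kg + 1,618 kg = 7,393 kg (under)
No window exceeds 8,730 kg.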